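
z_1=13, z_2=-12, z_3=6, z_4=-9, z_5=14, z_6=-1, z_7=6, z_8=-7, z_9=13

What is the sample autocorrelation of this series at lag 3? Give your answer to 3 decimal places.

-0.591

Mean z̄ = (13 − 12 + 6 − 9 + 14 − 1 + 6 − 7 + 13)/9 = 2.5556
Numerator Σ_{t=1}^{6}(z_t−z̄)(z_{t+3}−z̄) = -485.8148
Denominator Σ(z_t−z̄)² = 822.2222
r_3 = -485.8148 / 822.2222 = -0.591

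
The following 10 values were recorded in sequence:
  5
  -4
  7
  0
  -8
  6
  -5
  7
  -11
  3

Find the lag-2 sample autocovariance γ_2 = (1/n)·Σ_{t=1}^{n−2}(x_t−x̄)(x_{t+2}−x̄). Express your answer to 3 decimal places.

Mean x̄ = (5 − 4 + 7 + 0 − 8 + 6 − 5 + 7 − 11 + 3)/10 = 0.0000
Σ_{t=1}^{8}(x_t−x̄)(x_{t+2}−x̄) = 137.0000
γ_2 = 137.0000 / 10 = 13.700

13.700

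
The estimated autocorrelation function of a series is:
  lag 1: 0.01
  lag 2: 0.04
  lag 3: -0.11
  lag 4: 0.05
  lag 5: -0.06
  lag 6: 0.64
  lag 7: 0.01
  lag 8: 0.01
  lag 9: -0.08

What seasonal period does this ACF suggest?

6

The largest autocorrelation is r_6 = 0.64; the remaining lags stay at or below 0.05.
The dominant spike at lag 6 indicates a seasonal period of 6.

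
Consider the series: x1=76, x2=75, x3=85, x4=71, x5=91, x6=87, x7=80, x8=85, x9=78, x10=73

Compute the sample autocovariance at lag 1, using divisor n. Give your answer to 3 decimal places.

Mean x̄ = (76 + 75 + 85 + 71 + 91 + 87 + 80 + 85 + 78 + 73)/10 = 80.1000
Σ_{t=1}^{9}(x_t−x̄)(x_{t+1}−x̄) = -69.2100
γ_1 = -69.2100 / 10 = -6.921

-6.921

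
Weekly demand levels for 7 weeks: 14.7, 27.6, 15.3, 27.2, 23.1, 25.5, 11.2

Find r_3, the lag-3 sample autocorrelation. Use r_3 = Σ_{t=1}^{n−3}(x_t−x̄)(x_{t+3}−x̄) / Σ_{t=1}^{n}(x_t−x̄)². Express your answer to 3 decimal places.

-0.401

Mean x̄ = (14.7 + 27.6 + 15.3 + 27.2 + 23.1 + 25.5 + 11.2)/7 = 20.6571
Deviations from mean: -5.9571, 6.9429, -5.3571, 6.5429, 2.4429, 4.8429, -9.4571
Numerator Σ_{t=1}^{4}(x_t−x̄)(x_{t+3}−x̄) = -109.8369
Denominator Σ(x_t−x̄)² = 274.0571
r_3 = -109.8369 / 274.0571 = -0.401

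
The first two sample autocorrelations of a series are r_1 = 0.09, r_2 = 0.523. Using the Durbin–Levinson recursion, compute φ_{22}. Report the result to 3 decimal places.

0.519

φ_{22} = (r_2 − r_1²) / (1 − r_1²)
r_1² = (0.09)² = 0.0081
Numerator = 0.523 − 0.0081 = 0.5149; denominator = 1 − 0.0081 = 0.9919
φ_{22} = 0.5149 / 0.9919 = 0.519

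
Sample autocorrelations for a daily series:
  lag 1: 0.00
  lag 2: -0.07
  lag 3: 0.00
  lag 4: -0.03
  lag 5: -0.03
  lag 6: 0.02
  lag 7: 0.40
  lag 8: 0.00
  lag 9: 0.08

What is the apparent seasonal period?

The largest autocorrelation is r_7 = 0.40; the remaining lags stay at or below 0.08.
The dominant spike at lag 7 indicates a seasonal period of 7.

7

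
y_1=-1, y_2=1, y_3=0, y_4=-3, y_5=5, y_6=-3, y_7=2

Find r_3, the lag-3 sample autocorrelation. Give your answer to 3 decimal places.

Mean ȳ = (-1 + 1 + 0 − 3 + 5 − 3 + 2)/7 = 0.1429
Σ(y_t−ȳ)(y_{t+3}−ȳ) = (3.5918) + (4.1633) + (0.4490) + (-5.8367) = 2.3673
Denominator Σ(y_t−ȳ)² = 48.8571
r_3 = 2.3673 / 48.8571 = 0.048

0.048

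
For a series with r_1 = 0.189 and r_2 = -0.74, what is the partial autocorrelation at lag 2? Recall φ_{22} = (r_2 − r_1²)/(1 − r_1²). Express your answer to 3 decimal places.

φ_{22} = (r_2 − r_1²) / (1 − r_1²)
r_1² = (0.189)² = 0.035721
Numerator = -0.74 − 0.0357 = -0.7757; denominator = 1 − 0.0357 = 0.9643
φ_{22} = -0.7757 / 0.9643 = -0.804

-0.804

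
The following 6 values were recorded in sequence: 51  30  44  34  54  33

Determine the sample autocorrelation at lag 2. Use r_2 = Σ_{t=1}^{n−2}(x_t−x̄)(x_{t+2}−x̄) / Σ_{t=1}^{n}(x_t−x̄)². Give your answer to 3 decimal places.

0.395

Mean x̄ = (51 + 30 + 44 + 34 + 54 + 33)/6 = 41.0000
Deviations from mean: 10.0000, -11.0000, 3.0000, -7.0000, 13.0000, -8.0000
Σ(x_t−x̄)(x_{t+2}−x̄) = (30.0000) + (77.0000) + (39.0000) + (56.0000) = 202.0000
Denominator Σ(x_t−x̄)² = 512.0000
r_2 = 202.0000 / 512.0000 = 0.395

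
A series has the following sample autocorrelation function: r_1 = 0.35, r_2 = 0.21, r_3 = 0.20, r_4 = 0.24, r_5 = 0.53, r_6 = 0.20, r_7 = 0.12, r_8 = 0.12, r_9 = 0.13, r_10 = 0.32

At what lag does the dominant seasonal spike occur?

5

The largest autocorrelation is r_5 = 0.53; the remaining lags stay at or below 0.35. The elevated value at lag 1 (0.35), dropping to 0.21 at lag 2, reflects decaying short-term dependence rather than seasonality.
The dominant spike at lag 5 indicates a seasonal period of 5.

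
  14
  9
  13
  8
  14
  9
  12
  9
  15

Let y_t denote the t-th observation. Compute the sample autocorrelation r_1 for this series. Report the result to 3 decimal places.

Mean ȳ = (14 + 9 + 13 + 8 + 14 + 9 + 12 + 9 + 15)/9 = 11.4444
Numerator Σ_{t=1}^{8}(y_t−ȳ)(y_{t+1}−ȳ) = -41.8642
Denominator Σ(y_t−ȳ)² = 58.2222
r_1 = -41.8642 / 58.2222 = -0.719

-0.719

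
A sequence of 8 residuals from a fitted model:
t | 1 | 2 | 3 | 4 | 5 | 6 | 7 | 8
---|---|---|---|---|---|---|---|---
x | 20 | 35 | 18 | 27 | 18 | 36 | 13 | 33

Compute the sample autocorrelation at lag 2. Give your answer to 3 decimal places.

0.536

Mean x̄ = (20 + 35 + 18 + 27 + 18 + 36 + 13 + 33)/8 = 25.0000
Deviations from mean: -5.0000, 10.0000, -7.0000, 2.0000, -7.0000, 11.0000, -12.0000, 8.0000
Σ(x_t−x̄)(x_{t+2}−x̄) = (35.0000) + (20.0000) + (49.0000) + (22.0000) + (84.0000) + (88.0000) = 298.0000
Denominator Σ(x_t−x̄)² = 556.0000
r_2 = 298.0000 / 556.0000 = 0.536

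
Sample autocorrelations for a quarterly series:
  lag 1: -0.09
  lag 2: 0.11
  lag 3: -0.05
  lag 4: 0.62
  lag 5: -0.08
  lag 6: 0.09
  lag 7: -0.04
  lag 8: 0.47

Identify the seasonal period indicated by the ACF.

4

The largest autocorrelation is r_4 = 0.62, with a weaker echo at lag 8 (0.47); the remaining lags stay at or below 0.11.
The dominant spike at lag 4 indicates a seasonal period of 4.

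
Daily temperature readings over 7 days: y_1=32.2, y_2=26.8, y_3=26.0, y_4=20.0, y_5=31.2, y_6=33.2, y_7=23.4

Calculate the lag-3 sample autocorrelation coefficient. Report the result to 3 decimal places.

Mean ȳ = (32.2 + 26.8 + 26.0 + 20.0 + 31.2 + 33.2 + 23.4)/7 = 27.5429
Σ(y_t−ȳ)(y_{t+3}−ȳ) = (-35.1282) + (-2.7167) + (-8.7282) + (31.2490) = -15.3241
Denominator Σ(y_t−ȳ)² = 144.0571
r_3 = -15.3241 / 144.0571 = -0.106

-0.106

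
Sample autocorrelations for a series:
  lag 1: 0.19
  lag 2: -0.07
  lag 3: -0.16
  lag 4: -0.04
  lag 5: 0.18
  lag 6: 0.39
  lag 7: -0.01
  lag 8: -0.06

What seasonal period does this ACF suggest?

6

The largest autocorrelation is r_6 = 0.39; the remaining lags stay at or below 0.19.
The dominant spike at lag 6 indicates a seasonal period of 6.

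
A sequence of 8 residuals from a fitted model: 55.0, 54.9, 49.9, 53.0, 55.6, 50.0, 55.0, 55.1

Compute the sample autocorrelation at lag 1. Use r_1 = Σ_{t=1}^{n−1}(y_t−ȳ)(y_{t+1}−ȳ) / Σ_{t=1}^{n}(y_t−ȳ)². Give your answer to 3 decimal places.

Mean ȳ = (55.0 + 54.9 + 49.9 + 53.0 + 55.6 + 50.0 + 55.0 + 55.1)/8 = 53.5625
Deviations from mean: 1.4375, 1.3375, -3.6625, -0.5625, 2.0375, -3.5625, 1.4375, 1.5375
Σ(y_t−ȳ)(y_{t+1}−ȳ) = (1.9227) + (-4.8986) + (2.0602) + (-1.1461) + (-7.2586) + (-5.1211) + (2.2102) = -12.2314
Denominator Σ(y_t−ȳ)² = 38.8588
r_1 = -12.2314 / 38.8588 = -0.315

-0.315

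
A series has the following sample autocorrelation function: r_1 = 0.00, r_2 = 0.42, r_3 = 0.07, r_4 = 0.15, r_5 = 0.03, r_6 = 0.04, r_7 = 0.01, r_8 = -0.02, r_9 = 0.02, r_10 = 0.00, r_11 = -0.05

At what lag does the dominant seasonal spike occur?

The largest autocorrelation is r_2 = 0.42, with a weaker echo at lag 4 (0.15); the remaining lags stay at or below 0.07.
The dominant spike at lag 2 indicates a seasonal period of 2.

2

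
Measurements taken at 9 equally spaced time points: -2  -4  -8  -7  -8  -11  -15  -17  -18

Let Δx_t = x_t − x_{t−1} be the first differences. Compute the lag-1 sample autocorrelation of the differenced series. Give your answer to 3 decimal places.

-0.100

First differences Δx: -2, -4, 1, -1, -3, -4, -2, -1
Mean of differences = -2.0000
Numerator Σ(Δx_t−Δx̄)(Δx_{t+1}−Δx̄) = -2.0000
Denominator Σ(Δx_t−Δx̄)² = 20.0000
r_1(Δx) = -2.0000 / 20.0000 = -0.100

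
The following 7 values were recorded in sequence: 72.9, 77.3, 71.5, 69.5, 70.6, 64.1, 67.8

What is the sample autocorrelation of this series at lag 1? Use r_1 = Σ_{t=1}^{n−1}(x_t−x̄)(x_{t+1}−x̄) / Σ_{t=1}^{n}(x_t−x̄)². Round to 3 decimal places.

Mean x̄ = (72.9 + 77.3 + 71.5 + 69.5 + 70.6 + 64.1 + 67.8)/7 = 70.5286
Deviations from mean: 2.3714, 6.7714, 0.9714, -1.0286, 0.0714, -6.4286, -2.7286
Σ(x_t−x̄)(x_{t+1}−x̄) = (16.0580) + (6.5780) + (-0.9992) + (-0.0735) + (-0.4592) + (17.5408) = 38.6449
Denominator Σ(x_t−x̄)² = 102.2543
r_1 = 38.6449 / 102.2543 = 0.378

0.378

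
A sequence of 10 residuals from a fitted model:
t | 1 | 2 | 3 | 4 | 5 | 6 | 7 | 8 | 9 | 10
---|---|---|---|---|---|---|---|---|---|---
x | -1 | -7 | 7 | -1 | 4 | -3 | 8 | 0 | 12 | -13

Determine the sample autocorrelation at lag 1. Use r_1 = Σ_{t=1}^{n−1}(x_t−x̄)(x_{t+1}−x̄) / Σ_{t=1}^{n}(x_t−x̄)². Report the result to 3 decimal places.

-0.516

Mean x̄ = (-1 − 7 + 7 − 1 + 4 − 3 + 8 + 0 + 12 − 13)/10 = 0.6000
Numerator Σ_{t=1}^{9}(x_t−x̄)(x_{t+1}−x̄) = -257.3600
Denominator Σ(x_t−x̄)² = 498.4000
r_1 = -257.3600 / 498.4000 = -0.516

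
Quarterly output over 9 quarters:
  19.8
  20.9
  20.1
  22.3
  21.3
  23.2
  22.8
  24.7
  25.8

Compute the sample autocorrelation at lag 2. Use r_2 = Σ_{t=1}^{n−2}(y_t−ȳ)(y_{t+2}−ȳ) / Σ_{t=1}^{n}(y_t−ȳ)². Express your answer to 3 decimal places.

Mean ȳ = (19.8 + 20.9 + 20.1 + 22.3 + 21.3 + 23.2 + 22.8 + 24.7 + 25.8)/9 = 22.3222
Numerator Σ_{t=1}^{7}(y_t−ȳ)(y_{t+2}−ȳ) = 11.1490
Denominator Σ(y_t−ȳ)² = 33.1156
r_2 = 11.1490 / 33.1156 = 0.337

0.337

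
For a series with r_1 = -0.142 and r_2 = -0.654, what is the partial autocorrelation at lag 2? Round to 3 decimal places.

φ_{22} = (r_2 − r_1²) / (1 − r_1²)
r_1² = (-0.142)² = 0.020164
Numerator = -0.654 − 0.0202 = -0.6742; denominator = 1 − 0.0202 = 0.9798
φ_{22} = -0.6742 / 0.9798 = -0.688

-0.688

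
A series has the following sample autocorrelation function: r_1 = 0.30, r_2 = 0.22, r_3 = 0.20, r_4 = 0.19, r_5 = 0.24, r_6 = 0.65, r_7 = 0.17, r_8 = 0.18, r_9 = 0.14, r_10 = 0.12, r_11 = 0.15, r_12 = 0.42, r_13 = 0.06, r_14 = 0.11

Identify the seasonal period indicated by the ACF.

The largest autocorrelation is r_6 = 0.65, with a weaker echo at lag 12 (0.42); the remaining lags stay at or below 0.30. The elevated value at lag 1 (0.30), dropping to 0.22 at lag 2, reflects decaying short-term dependence rather than seasonality.
The dominant spike at lag 6 indicates a seasonal period of 6.

6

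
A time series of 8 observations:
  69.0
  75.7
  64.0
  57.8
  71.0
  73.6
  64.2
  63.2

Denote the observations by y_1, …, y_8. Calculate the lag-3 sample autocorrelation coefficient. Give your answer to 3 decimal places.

Mean ȳ = (69.0 + 75.7 + 64.0 + 57.8 + 71.0 + 73.6 + 64.2 + 63.2)/8 = 67.3125
Deviations from mean: 1.6875, 8.3875, -3.3125, -9.5125, 3.6875, 6.2875, -3.1125, -4.1125
Numerator Σ_{t=1}^{5}(y_t−ȳ)(y_{t+3}−ȳ) = 8.4920
Denominator Σ(y_t−ȳ)² = 254.3888
r_3 = 8.4920 / 254.3888 = 0.033

0.033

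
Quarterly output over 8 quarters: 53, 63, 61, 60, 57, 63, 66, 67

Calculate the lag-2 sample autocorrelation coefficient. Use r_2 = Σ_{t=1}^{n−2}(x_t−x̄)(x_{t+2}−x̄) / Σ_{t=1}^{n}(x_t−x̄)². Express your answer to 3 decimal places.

Mean x̄ = (53 + 63 + 61 + 60 + 57 + 63 + 66 + 67)/8 = 61.2500
Deviations from mean: -8.2500, 1.7500, -0.2500, -1.2500, -4.2500, 1.7500, 4.7500, 5.7500
Σ(x_t−x̄)(x_{t+2}−x̄) = (2.0625) + (-2.1875) + (1.0625) + (-2.1875) + (-20.1875) + (10.0625) = -11.3750
Denominator Σ(x_t−x̄)² = 149.5000
r_2 = -11.3750 / 149.5000 = -0.076

-0.076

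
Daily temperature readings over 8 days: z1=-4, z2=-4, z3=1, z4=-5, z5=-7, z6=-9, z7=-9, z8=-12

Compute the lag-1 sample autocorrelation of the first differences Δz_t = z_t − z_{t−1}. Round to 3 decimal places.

-0.305

First differences Δz: 0, 5, -6, -2, -2, 0, -3
Mean of differences = -1.1429
Numerator Σ(Δz_t−Δz̄)(Δz_{t+1}−Δz̄) = -21.0204
Denominator Σ(Δz_t−Δz̄)² = 68.8571
r_1(Δz) = -21.0204 / 68.8571 = -0.305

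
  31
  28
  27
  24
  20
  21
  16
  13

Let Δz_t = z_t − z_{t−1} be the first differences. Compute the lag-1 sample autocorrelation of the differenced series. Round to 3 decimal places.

-0.568

First differences Δz: -3, -1, -3, -4, 1, -5, -3
Mean of differences = -2.5714
Numerator Σ(Δz_t−Δz̄)(Δz_{t+1}−Δz̄) = -13.4694
Denominator Σ(Δz_t−Δz̄)² = 23.7143
r_1(Δz) = -13.4694 / 23.7143 = -0.568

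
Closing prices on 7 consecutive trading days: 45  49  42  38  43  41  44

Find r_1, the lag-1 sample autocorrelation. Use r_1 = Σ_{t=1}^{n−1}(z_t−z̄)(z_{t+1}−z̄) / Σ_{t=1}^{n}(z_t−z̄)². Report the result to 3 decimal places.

Mean z̄ = (45 + 49 + 42 + 38 + 43 + 41 + 44)/7 = 43.1429
Deviations from mean: 1.8571, 5.8571, -1.1429, -5.1429, -0.1429, -2.1429, 0.8571
Numerator Σ_{t=1}^{6}(z_t−z̄)(z_{t+1}−z̄) = 9.2653
Denominator Σ(z_t−z̄)² = 70.8571
r_1 = 9.2653 / 70.8571 = 0.131

0.131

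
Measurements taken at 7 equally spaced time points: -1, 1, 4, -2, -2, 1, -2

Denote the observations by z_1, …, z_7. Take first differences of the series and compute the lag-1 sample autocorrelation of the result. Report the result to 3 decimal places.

First differences Δz: 2, 3, -6, 0, 3, -3
Mean of differences = -0.1667
Numerator Σ(Δz_t−Δz̄)(Δz_{t+1}−Δz̄) = -21.0278
Denominator Σ(Δz_t−Δz̄)² = 66.8333
r_1(Δz) = -21.0278 / 66.8333 = -0.315

-0.315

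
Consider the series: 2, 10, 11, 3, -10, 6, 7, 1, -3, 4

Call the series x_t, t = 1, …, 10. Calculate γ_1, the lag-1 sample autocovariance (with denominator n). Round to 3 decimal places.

1.989

Mean x̄ = (2 + 10 + 11 + 3 − 10 + 6 + 7 + 1 − 3 + 4)/10 = 3.1000
Σ_{t=1}^{9}(x_t−x̄)(x_{t+1}−x̄) = 19.8900
γ_1 = 19.8900 / 10 = 1.989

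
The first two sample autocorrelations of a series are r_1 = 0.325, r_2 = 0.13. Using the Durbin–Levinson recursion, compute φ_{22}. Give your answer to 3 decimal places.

0.027

φ_{22} = (r_2 − r_1²) / (1 − r_1²)
r_1² = (0.325)² = 0.105625
Numerator = 0.13 − 0.1056 = 0.0244; denominator = 1 − 0.1056 = 0.8944
φ_{22} = 0.0244 / 0.8944 = 0.027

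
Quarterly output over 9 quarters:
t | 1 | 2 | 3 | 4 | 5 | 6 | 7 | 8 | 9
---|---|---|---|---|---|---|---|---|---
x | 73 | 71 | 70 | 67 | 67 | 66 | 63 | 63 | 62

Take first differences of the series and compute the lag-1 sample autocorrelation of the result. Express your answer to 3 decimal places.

First differences Δx: -2, -1, -3, 0, -1, -3, 0, -1
Mean of differences = -1.3750
Numerator Σ(Δx_t−Δx̄)(Δx_{t+1}−Δx̄) = -4.8906
Denominator Σ(Δx_t−Δx̄)² = 9.8750
r_1(Δx) = -4.8906 / 9.8750 = -0.495

-0.495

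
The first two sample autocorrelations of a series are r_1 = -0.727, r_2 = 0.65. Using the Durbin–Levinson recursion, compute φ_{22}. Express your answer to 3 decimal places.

0.258

φ_{22} = (r_2 − r_1²) / (1 − r_1²)
r_1² = (-0.727)² = 0.528529
Numerator = 0.65 − 0.5285 = 0.1215; denominator = 1 − 0.5285 = 0.4715
φ_{22} = 0.1215 / 0.4715 = 0.258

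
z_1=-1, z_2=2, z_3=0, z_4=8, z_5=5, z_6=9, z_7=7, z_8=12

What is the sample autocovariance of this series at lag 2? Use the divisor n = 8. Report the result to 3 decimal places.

Mean z̄ = (-1 + 2 + 0 + 8 + 5 + 9 + 7 + 12)/8 = 5.2500
Σ_{t=1}^{6}(z_t−z̄)(z_{t+2}−z̄) = 60.3750
γ_2 = 60.3750 / 8 = 7.547

7.547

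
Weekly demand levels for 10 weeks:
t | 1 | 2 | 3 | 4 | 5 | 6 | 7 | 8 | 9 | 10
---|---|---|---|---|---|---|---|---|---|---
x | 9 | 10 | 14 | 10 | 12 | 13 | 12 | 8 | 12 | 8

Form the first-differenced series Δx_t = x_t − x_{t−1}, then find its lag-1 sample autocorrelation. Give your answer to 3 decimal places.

First differences Δx: 1, 4, -4, 2, 1, -1, -4, 4, -4
Mean of differences = -0.1111
Numerator Σ(Δx_t−Δx̄)(Δx_{t+1}−Δx̄) = -46.7901
Denominator Σ(Δx_t−Δx̄)² = 86.8889
r_1(Δx) = -46.7901 / 86.8889 = -0.539

-0.539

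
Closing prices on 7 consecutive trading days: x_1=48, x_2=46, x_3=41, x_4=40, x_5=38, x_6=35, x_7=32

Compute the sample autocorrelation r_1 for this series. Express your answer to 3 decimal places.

0.536

Mean x̄ = (48 + 46 + 41 + 40 + 38 + 35 + 32)/7 = 40.0000
Numerator Σ_{t=1}^{6}(x_t−x̄)(x_{t+1}−x̄) = 104.0000
Denominator Σ(x_t−x̄)² = 194.0000
r_1 = 104.0000 / 194.0000 = 0.536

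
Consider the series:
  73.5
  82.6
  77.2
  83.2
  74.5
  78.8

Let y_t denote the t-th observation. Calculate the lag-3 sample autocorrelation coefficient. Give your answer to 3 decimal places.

Mean ȳ = (73.5 + 82.6 + 77.2 + 83.2 + 74.5 + 78.8)/6 = 78.3000
Σ(y_t−ȳ)(y_{t+3}−ȳ) = (-23.5200) + (-16.3400) + (-0.5500) = -40.4100
Denominator Σ(y_t−ȳ)² = 81.4400
r_3 = -40.4100 / 81.4400 = -0.496

-0.496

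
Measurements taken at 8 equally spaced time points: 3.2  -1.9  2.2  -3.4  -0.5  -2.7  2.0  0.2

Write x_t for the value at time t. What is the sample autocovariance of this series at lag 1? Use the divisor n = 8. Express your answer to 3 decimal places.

-2.523

Mean x̄ = (3.2 − 1.9 + 2.2 − 3.4 − 0.5 − 2.7 + 2.0 + 0.2)/8 = -0.1125
Deviations: 3.3125, -1.7875, 2.3125, -3.2875, -0.3875, -2.5875, 2.1125, 0.3125
Σ_{t=1}^{7}(x_t−x̄)(x_{t+1}−x̄) = -20.1864
γ_1 = -20.1864 / 8 = -2.523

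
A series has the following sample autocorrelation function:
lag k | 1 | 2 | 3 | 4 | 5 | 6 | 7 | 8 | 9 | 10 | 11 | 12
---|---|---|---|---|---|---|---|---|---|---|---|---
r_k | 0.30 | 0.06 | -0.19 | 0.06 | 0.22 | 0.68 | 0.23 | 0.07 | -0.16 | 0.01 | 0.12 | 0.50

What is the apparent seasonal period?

6

The largest autocorrelation is r_6 = 0.68, with a weaker echo at lag 12 (0.50); the remaining lags stay at or below 0.30. The elevated value at lag 1 (0.30), dropping to 0.06 at lag 2, reflects decaying short-term dependence rather than seasonality.
The dominant spike at lag 6 indicates a seasonal period of 6.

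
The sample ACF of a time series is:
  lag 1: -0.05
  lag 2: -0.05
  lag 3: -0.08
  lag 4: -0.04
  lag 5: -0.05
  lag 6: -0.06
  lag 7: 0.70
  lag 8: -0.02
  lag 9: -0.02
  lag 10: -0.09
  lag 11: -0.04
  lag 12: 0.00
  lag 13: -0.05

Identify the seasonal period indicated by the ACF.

The largest autocorrelation is r_7 = 0.70; the remaining lags stay at or below 0.00.
The dominant spike at lag 7 indicates a seasonal period of 7.

7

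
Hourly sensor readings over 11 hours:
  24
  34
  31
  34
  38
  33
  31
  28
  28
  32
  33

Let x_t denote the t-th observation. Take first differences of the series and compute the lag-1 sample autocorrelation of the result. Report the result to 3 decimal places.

-0.144

First differences Δx: 10, -3, 3, 4, -5, -2, -3, 0, 4, 1
Mean of differences = 0.9000
Numerator Σ(Δx_t−Δx̄)(Δx_{t+1}−Δx̄) = -26.0100
Denominator Σ(Δx_t−Δx̄)² = 180.9000
r_1(Δx) = -26.0100 / 180.9000 = -0.144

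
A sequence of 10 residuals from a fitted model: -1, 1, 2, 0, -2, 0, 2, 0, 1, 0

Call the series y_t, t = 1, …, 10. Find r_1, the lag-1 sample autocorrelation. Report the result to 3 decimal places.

-0.021

Mean ȳ = (-1 + 1 + 2 + 0 − 2 + 0 + 2 + 0 + 1 + 0)/10 = 0.3000
Numerator Σ_{t=1}^{9}(y_t−ȳ)(y_{t+1}−ȳ) = -0.2900
Denominator Σ(y_t−ȳ)² = 14.1000
r_1 = -0.2900 / 14.1000 = -0.021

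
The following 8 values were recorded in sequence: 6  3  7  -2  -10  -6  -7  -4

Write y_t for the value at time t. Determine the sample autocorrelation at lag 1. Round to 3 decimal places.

Mean ȳ = (6 + 3 + 7 − 2 − 10 − 6 − 7 − 4)/8 = -1.6250
Deviations from mean: 7.6250, 4.6250, 8.6250, -0.3750, -8.3750, -4.3750, -5.3750, -2.3750
Σ(y_t−ȳ)(y_{t+1}−ȳ) = (35.2656) + (39.8906) + (-3.2344) + (3.1406) + (36.6406) + (23.5156) + (12.7656) = 147.9844
Denominator Σ(y_t−ȳ)² = 277.8750
r_1 = 147.9844 / 277.8750 = 0.533

0.533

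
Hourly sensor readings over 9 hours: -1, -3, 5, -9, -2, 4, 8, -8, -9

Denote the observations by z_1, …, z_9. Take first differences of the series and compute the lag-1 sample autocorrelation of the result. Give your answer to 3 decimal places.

-0.349

First differences Δz: -2, 8, -14, 7, 6, 4, -16, -1
Mean of differences = -1.0000
Numerator Σ(Δz_t−Δz̄)(Δz_{t+1}−Δz̄) = -214.0000
Denominator Σ(Δz_t−Δz̄)² = 614.0000
r_1(Δz) = -214.0000 / 614.0000 = -0.349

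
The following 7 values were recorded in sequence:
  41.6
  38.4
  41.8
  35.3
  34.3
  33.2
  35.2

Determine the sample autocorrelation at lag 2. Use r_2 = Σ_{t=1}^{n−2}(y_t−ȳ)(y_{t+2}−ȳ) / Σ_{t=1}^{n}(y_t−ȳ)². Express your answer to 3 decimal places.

Mean ȳ = (41.6 + 38.4 + 41.8 + 35.3 + 34.3 + 33.2 + 35.2)/7 = 37.1143
Deviations from mean: 4.4857, 1.2857, 4.6857, -1.8143, -2.8143, -3.9143, -1.9143
Numerator Σ_{t=1}^{5}(y_t−ȳ)(y_{t+2}−ȳ) = 17.9882
Denominator Σ(y_t−ȳ)² = 73.9286
r_2 = 17.9882 / 73.9286 = 0.243

0.243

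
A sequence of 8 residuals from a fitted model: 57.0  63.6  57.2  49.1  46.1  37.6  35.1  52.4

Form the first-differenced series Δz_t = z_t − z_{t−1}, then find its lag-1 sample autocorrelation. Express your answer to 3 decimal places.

First differences Δz: 6.6, -6.4, -8.1, -3.0, -8.5, -2.5, 17.3
Mean of differences = -0.6571
Numerator Σ(Δz_t−Δz̄)(Δz_{t+1}−Δz̄) = 18.2396
Denominator Σ(Δz_t−Δz̄)² = 533.8971
r_1(Δz) = 18.2396 / 533.8971 = 0.034

0.034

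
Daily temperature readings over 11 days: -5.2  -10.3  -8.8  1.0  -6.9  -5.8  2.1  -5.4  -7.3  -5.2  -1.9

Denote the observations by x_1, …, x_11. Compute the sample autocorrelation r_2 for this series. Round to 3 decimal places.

-0.443

Mean x̄ = (-5.2 − 10.3 − 8.8 + 1.0 − 6.9 − 5.8 + 2.1 − 5.4 − 7.3 − 5.2 − 1.9)/11 = -4.8818
Numerator Σ_{t=1}^{9}(x_t−x̄)(x_{t+2}−x̄) = -65.6588
Denominator Σ(x_t−x̄)² = 148.1764
r_2 = -65.6588 / 148.1764 = -0.443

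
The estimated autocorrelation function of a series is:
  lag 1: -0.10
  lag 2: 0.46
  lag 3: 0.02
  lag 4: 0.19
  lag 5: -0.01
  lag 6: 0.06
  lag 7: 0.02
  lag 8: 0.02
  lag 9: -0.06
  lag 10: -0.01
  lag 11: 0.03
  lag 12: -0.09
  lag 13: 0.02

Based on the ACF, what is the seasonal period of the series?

The largest autocorrelation is r_2 = 0.46, with a weaker echo at lag 4 (0.19); the remaining lags stay at or below 0.06.
The dominant spike at lag 2 indicates a seasonal period of 2.

2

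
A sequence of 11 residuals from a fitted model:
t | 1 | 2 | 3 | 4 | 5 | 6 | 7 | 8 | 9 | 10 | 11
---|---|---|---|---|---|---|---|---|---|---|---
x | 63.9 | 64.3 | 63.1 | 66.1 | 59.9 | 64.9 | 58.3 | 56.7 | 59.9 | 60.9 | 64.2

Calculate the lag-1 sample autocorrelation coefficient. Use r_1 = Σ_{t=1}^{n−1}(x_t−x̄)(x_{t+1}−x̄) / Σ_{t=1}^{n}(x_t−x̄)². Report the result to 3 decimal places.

0.181

Mean x̄ = (63.9 + 64.3 + 63.1 + 66.1 + 59.9 + 64.9 + 58.3 + 56.7 + 59.9 + 60.9 + 64.2)/11 = 62.0182
Numerator Σ_{t=1}^{10}(x_t−x̄)(x_{t+1}−x̄) = 16.6806
Denominator Σ(x_t−x̄)² = 91.9764
r_1 = 16.6806 / 91.9764 = 0.181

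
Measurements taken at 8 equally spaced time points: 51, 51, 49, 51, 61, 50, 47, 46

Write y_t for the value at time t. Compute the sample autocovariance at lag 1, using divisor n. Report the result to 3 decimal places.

1.836

Mean ȳ = (51 + 51 + 49 + 51 + 61 + 50 + 47 + 46)/8 = 50.7500
Σ_{t=1}^{7}(y_t−ȳ)(y_{t+1}−ȳ) = 14.6875
γ_1 = 14.6875 / 8 = 1.836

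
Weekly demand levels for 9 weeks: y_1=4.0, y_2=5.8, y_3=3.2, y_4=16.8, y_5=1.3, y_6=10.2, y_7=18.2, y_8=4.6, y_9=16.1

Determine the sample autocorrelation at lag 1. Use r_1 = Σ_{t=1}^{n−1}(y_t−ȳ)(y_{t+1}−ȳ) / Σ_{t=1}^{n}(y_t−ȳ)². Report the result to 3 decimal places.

Mean ȳ = (4.0 + 5.8 + 3.2 + 16.8 + 1.3 + 10.2 + 18.2 + 4.6 + 16.1)/9 = 8.9111
Numerator Σ_{t=1}^{8}(y_t−ȳ)(y_{t+1}−ȳ) = -140.9257
Denominator Σ(y_t−ȳ)² = 344.7889
r_1 = -140.9257 / 344.7889 = -0.409

-0.409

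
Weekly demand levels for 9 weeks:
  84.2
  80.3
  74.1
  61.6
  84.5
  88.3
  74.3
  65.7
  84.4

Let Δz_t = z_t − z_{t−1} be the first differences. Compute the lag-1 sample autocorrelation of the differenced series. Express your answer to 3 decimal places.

First differences Δz: -3.9, -6.2, -12.5, 22.9, 3.8, -14.0, -8.6, 18.7
Mean of differences = 0.0250
Numerator Σ(Δz_t−Δz̄)(Δz_{t+1}−Δz̄) = -190.8056
Denominator Σ(Δz_t−Δz̄)² = 1368.3950
r_1(Δz) = -190.8056 / 1368.3950 = -0.139

-0.139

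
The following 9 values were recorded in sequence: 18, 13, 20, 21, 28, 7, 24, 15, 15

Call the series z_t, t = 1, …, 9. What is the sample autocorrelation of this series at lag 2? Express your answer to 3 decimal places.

Mean z̄ = (18 + 13 + 20 + 21 + 28 + 7 + 24 + 15 + 15)/9 = 17.8889
Σ(z_t−z̄)(z_{t+2}−z̄) = (0.2346) + (-15.2099) + (21.3457) + (-33.8765) + (61.7901) + (31.4568) + (-17.6543) = 48.0864
Denominator Σ(z_t−z̄)² = 312.8889
r_2 = 48.0864 / 312.8889 = 0.154

0.154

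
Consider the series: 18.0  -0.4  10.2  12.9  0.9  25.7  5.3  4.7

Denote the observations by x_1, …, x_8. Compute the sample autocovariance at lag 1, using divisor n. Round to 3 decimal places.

-38.097

Mean x̄ = (18.0 − 0.4 + 10.2 + 12.9 + 0.9 + 25.7 + 5.3 + 4.7)/8 = 9.6625
Deviations: 8.3375, -10.0625, 0.5375, 3.2375, -8.7625, 16.0375, -4.3625, -4.9625
Σ_{t=1}^{7}(x_t−x̄)(x_{t+1}−x̄) = -304.7764
γ_1 = -304.7764 / 8 = -38.097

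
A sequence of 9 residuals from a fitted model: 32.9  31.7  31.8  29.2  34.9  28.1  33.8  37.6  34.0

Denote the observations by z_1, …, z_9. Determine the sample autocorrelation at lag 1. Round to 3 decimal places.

Mean z̄ = (32.9 + 31.7 + 31.8 + 29.2 + 34.9 + 28.1 + 33.8 + 37.6 + 34.0)/9 = 32.6667
Numerator Σ_{t=1}^{8}(z_t−z̄)(z_{t+1}−z̄) = -7.3311
Denominator Σ(z_t−z̄)² = 67.0000
r_1 = -7.3311 / 67.0000 = -0.109

-0.109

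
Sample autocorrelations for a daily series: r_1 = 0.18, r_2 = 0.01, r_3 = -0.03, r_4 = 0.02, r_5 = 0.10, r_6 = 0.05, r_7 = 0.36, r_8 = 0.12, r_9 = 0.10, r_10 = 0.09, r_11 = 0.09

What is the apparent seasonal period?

The largest autocorrelation is r_7 = 0.36; the remaining lags stay at or below 0.18.
The dominant spike at lag 7 indicates a seasonal period of 7.

7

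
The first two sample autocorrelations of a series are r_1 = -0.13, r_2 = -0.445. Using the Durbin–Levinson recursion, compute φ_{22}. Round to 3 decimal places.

-0.470

φ_{22} = (r_2 − r_1²) / (1 − r_1²)
r_1² = (-0.13)² = 0.0169
Numerator = -0.445 − 0.0169 = -0.4619; denominator = 1 − 0.0169 = 0.9831
φ_{22} = -0.4619 / 0.9831 = -0.470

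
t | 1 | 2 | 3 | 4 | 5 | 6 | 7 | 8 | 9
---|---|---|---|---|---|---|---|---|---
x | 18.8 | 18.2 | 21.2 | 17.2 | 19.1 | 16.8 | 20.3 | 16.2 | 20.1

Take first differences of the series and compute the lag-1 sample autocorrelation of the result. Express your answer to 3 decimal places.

-0.815

First differences Δx: -0.6, 3.0, -4.0, 1.9, -2.3, 3.5, -4.1, 3.9
Mean of differences = 0.1625
Numerator Σ(Δx_t−Δx̄)(Δx_{t+1}−Δx̄) = -63.8614
Denominator Σ(Δx_t−Δx̄)² = 78.3188
r_1(Δx) = -63.8614 / 78.3188 = -0.815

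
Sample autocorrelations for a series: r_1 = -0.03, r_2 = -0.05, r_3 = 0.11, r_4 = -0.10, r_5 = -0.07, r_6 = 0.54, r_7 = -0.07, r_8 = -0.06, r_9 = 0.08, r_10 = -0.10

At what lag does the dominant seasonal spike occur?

6

The largest autocorrelation is r_6 = 0.54; the remaining lags stay at or below 0.11.
The dominant spike at lag 6 indicates a seasonal period of 6.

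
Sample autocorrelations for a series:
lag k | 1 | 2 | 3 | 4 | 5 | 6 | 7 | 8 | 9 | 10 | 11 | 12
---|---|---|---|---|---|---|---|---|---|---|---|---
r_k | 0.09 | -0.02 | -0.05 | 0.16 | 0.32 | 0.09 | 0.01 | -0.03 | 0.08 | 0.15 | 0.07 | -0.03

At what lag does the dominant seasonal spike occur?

5

The largest autocorrelation is r_5 = 0.32; the remaining lags stay at or below 0.16.
The dominant spike at lag 5 indicates a seasonal period of 5.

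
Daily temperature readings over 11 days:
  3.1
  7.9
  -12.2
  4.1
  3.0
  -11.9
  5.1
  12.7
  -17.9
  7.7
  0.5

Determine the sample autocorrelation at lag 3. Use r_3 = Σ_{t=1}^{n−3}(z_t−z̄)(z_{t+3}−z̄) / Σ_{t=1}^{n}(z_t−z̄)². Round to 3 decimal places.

Mean z̄ = (3.1 + 7.9 − 12.2 + 4.1 + 3.0 − 11.9 + 5.1 + 12.7 − 17.9 + 7.7 + 0.5)/11 = 0.1909
Numerator Σ_{t=1}^{8}(z_t−z̄)(z_{t+3}−z̄) = 496.6388
Denominator Σ(z_t−z̄)² = 955.1291
r_3 = 496.6388 / 955.1291 = 0.520

0.520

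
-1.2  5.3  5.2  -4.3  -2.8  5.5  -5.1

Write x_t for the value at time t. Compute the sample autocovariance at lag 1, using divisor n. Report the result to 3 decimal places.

-5.145

Mean x̄ = (-1.2 + 5.3 + 5.2 − 4.3 − 2.8 + 5.5 − 5.1)/7 = 0.3714
Deviations: -1.5714, 4.9286, 4.8286, -4.6714, -3.1714, 5.1286, -5.4714
Σ_{t=1}^{6}(x_t−x̄)(x_{t+1}−x̄) = -36.0137
γ_1 = -36.0137 / 7 = -5.145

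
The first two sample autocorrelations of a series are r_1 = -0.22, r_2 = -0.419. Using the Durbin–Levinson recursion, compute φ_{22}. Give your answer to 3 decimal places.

-0.491

φ_{22} = (r_2 − r_1²) / (1 − r_1²)
r_1² = (-0.22)² = 0.0484
Numerator = -0.419 − 0.0484 = -0.4674; denominator = 1 − 0.0484 = 0.9516
φ_{22} = -0.4674 / 0.9516 = -0.491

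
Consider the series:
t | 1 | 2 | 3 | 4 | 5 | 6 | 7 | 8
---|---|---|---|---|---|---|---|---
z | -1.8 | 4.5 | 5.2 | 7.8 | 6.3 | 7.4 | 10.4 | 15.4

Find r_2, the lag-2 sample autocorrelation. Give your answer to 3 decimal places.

0.095

Mean z̄ = (-1.8 + 4.5 + 5.2 + 7.8 + 6.3 + 7.4 + 10.4 + 15.4)/8 = 6.9000
Deviations from mean: -8.7000, -2.4000, -1.7000, 0.9000, -0.6000, 0.5000, 3.5000, 8.5000
Numerator Σ_{t=1}^{6}(z_t−z̄)(z_{t+2}−z̄) = 16.2500
Denominator Σ(z_t−z̄)² = 170.2600
r_2 = 16.2500 / 170.2600 = 0.095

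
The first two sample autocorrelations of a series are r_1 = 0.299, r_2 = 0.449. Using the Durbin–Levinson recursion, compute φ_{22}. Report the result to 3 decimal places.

0.395

φ_{22} = (r_2 − r_1²) / (1 − r_1²)
r_1² = (0.299)² = 0.089401
Numerator = 0.449 − 0.0894 = 0.3596; denominator = 1 − 0.0894 = 0.9106
φ_{22} = 0.3596 / 0.9106 = 0.395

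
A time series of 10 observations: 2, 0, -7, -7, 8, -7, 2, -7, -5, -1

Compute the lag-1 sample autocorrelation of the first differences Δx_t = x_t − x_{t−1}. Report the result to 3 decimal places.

-0.641

First differences Δx: -2, -7, 0, 15, -15, 9, -9, 2, 4
Mean of differences = -0.3333
Numerator Σ(Δx_t−Δx̄)(Δx_{t+1}−Δx̄) = -438.7778
Denominator Σ(Δx_t−Δx̄)² = 684.0000
r_1(Δx) = -438.7778 / 684.0000 = -0.641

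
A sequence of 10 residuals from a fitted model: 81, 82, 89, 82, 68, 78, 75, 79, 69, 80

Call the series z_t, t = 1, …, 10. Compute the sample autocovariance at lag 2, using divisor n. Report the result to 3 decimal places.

Mean z̄ = (81 + 82 + 89 + 82 + 68 + 78 + 75 + 79 + 69 + 80)/10 = 78.3000
Σ_{t=1}^{8}(z_t−z̄)(z_{t+2}−z̄) = -3.0800
γ_2 = -3.0800 / 10 = -0.308

-0.308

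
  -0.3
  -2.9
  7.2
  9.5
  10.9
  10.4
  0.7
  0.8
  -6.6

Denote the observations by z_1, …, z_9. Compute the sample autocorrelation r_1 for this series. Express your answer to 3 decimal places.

0.420

Mean z̄ = (-0.3 − 2.9 + 7.2 + 9.5 + 10.9 + 10.4 + 0.7 + 0.8 − 6.6)/9 = 3.3000
Numerator Σ_{t=1}^{8}(z_t−z̄)(z_{t+1}−z̄) = 136.1900
Denominator Σ(z_t−z̄)² = 324.2400
r_1 = 136.1900 / 324.2400 = 0.420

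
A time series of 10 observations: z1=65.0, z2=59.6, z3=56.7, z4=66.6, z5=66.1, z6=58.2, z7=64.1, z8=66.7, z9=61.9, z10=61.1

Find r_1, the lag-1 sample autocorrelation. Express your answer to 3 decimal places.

-0.141

Mean z̄ = (65.0 + 59.6 + 56.7 + 66.6 + 66.1 + 58.2 + 64.1 + 66.7 + 61.9 + 61.1)/10 = 62.6000
Numerator Σ_{t=1}^{9}(z_t−z̄)(z_{t+1}−z̄) = -16.7700
Denominator Σ(z_t−z̄)² = 118.9800
r_1 = -16.7700 / 118.9800 = -0.141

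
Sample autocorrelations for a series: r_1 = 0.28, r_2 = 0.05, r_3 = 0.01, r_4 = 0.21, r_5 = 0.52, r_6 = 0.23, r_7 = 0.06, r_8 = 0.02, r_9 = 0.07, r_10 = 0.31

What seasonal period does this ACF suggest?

The largest autocorrelation is r_5 = 0.52, with a weaker echo at lag 10 (0.31); the remaining lags stay at or below 0.28. The elevated value at lag 1 (0.28), dropping to 0.05 at lag 2, reflects decaying short-term dependence rather than seasonality.
The dominant spike at lag 5 indicates a seasonal period of 5.

5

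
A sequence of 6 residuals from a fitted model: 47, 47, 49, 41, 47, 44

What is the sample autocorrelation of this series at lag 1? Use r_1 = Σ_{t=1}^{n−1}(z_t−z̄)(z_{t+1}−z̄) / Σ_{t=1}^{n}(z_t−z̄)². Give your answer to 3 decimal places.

-0.441

Mean z̄ = (47 + 47 + 49 + 41 + 47 + 44)/6 = 45.8333
Deviations from mean: 1.1667, 1.1667, 3.1667, -4.8333, 1.1667, -1.8333
Σ(z_t−z̄)(z_{t+1}−z̄) = (1.3611) + (3.6944) + (-15.3056) + (-5.6389) + (-2.1389) = -18.0278
Denominator Σ(z_t−z̄)² = 40.8333
r_1 = -18.0278 / 40.8333 = -0.441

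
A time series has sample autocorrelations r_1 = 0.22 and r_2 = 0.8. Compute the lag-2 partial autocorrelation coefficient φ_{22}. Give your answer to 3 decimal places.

φ_{22} = (r_2 − r_1²) / (1 − r_1²)
r_1² = (0.22)² = 0.0484
Numerator = 0.8 − 0.0484 = 0.7516; denominator = 1 − 0.0484 = 0.9516
φ_{22} = 0.7516 / 0.9516 = 0.790

0.790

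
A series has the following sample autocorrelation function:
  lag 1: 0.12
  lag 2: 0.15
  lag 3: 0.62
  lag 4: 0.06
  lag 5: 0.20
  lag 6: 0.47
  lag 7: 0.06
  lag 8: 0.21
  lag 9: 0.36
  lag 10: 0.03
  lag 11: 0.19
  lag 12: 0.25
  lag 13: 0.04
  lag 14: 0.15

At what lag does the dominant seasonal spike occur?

The largest autocorrelation is r_3 = 0.62, with weaker echoes at lags 6 (0.47), 9 (0.36) and 12 (0.25); the remaining lags stay at or below 0.21.
The dominant spike at lag 3 indicates a seasonal period of 3.

3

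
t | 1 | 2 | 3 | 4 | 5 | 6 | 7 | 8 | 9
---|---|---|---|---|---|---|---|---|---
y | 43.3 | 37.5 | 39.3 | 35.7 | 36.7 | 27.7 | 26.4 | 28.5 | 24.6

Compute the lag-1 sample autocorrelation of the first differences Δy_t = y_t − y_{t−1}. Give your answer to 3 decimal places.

First differences Δy: -5.8, 1.8, -3.6, 1.0, -9.0, -1.3, 2.1, -3.9
Mean of differences = -2.3375
Numerator Σ(Δy_t−Δȳ)(Δy_{t+1}−Δȳ) = -55.2414
Denominator Σ(Δy_t−Δȳ)² = 109.4388
r_1(Δy) = -55.2414 / 109.4388 = -0.505

-0.505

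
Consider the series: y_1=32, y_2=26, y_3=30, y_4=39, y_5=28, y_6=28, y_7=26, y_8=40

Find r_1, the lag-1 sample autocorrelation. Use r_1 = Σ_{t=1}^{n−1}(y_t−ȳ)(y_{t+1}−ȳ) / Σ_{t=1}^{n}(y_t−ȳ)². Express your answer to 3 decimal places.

Mean ȳ = (32 + 26 + 30 + 39 + 28 + 28 + 26 + 40)/8 = 31.1250
Σ(y_t−ȳ)(y_{t+1}−ȳ) = (-4.4844) + (5.7656) + (-8.8594) + (-24.6094) + (9.7656) + (16.0156) + (-45.4844) = -51.8906
Denominator Σ(y_t−ȳ)² = 214.8750
r_1 = -51.8906 / 214.8750 = -0.241

-0.241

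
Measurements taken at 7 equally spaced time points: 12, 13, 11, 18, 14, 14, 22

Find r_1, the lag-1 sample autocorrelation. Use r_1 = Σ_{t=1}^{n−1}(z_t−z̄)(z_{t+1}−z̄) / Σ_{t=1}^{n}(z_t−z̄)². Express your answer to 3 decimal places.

-0.087

Mean z̄ = (12 + 13 + 11 + 18 + 14 + 14 + 22)/7 = 14.8571
Numerator Σ_{t=1}^{6}(z_t−z̄)(z_{t+1}−z̄) = -7.7347
Denominator Σ(z_t−z̄)² = 88.8571
r_1 = -7.7347 / 88.8571 = -0.087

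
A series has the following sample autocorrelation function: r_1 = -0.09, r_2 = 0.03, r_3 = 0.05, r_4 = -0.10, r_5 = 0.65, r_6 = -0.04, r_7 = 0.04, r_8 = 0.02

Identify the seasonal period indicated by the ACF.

The largest autocorrelation is r_5 = 0.65; the remaining lags stay at or below 0.05.
The dominant spike at lag 5 indicates a seasonal period of 5.

5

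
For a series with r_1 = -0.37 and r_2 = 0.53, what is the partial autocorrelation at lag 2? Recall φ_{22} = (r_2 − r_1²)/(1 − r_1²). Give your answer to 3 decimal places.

φ_{22} = (r_2 − r_1²) / (1 − r_1²)
r_1² = (-0.37)² = 0.1369
Numerator = 0.53 − 0.1369 = 0.3931; denominator = 1 − 0.1369 = 0.8631
φ_{22} = 0.3931 / 0.8631 = 0.455

0.455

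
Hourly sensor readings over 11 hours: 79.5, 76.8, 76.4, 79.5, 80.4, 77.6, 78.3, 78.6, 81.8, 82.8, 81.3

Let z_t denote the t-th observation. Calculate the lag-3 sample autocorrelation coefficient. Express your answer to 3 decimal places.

-0.182

Mean z̄ = (79.5 + 76.8 + 76.4 + 79.5 + 80.4 + 77.6 + 78.3 + 78.6 + 81.8 + 82.8 + 81.3)/11 = 79.3636
Numerator Σ_{t=1}^{8}(z_t−z̄)(z_{t+3}−z̄) = -7.7785
Denominator Σ(z_t−z̄)² = 42.7855
r_3 = -7.7785 / 42.7855 = -0.182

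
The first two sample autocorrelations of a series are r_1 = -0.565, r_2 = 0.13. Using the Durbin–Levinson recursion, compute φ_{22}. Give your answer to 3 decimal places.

-0.278

φ_{22} = (r_2 − r_1²) / (1 − r_1²)
r_1² = (-0.565)² = 0.319225
Numerator = 0.13 − 0.3192 = -0.1892; denominator = 1 − 0.3192 = 0.6808
φ_{22} = -0.1892 / 0.6808 = -0.278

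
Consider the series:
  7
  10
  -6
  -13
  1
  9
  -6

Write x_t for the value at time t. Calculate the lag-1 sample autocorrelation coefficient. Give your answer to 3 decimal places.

Mean x̄ = (7 + 10 − 6 − 13 + 1 + 9 − 6)/7 = 0.2857
Deviations from mean: 6.7143, 9.7143, -6.2857, -13.2857, 0.7143, 8.7143, -6.2857
Numerator Σ_{t=1}^{6}(x_t−x̄)(x_{t+1}−x̄) = 29.6327
Denominator Σ(x_t−x̄)² = 471.4286
r_1 = 29.6327 / 471.4286 = 0.063

0.063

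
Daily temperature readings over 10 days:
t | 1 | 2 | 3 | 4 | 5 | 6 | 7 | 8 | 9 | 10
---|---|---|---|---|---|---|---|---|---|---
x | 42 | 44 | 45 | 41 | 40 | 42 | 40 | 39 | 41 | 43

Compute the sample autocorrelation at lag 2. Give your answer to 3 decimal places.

Mean x̄ = (42 + 44 + 45 + 41 + 40 + 42 + 40 + 39 + 41 + 43)/10 = 41.7000
Numerator Σ_{t=1}^{8}(x_t−x̄)(x_{t+2}−x̄) = -6.6800
Denominator Σ(x_t−x̄)² = 32.1000
r_2 = -6.6800 / 32.1000 = -0.208

-0.208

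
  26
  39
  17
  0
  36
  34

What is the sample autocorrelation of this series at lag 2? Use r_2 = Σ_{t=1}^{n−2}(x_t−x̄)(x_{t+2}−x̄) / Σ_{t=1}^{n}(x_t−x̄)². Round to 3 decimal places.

-0.607

Mean x̄ = (26 + 39 + 17 + 0 + 36 + 34)/6 = 25.3333
Deviations from mean: 0.6667, 13.6667, -8.3333, -25.3333, 10.6667, 8.6667
Σ(x_t−x̄)(x_{t+2}−x̄) = (-5.5556) + (-346.2222) + (-88.8889) + (-219.5556) = -660.2222
Denominator Σ(x_t−x̄)² = 1087.3333
r_2 = -660.2222 / 1087.3333 = -0.607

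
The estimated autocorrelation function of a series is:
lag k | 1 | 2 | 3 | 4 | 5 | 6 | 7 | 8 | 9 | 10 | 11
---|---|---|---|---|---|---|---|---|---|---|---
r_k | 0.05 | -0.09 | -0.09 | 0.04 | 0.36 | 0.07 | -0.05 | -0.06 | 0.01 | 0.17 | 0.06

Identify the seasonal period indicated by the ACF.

The largest autocorrelation is r_5 = 0.36, with a weaker echo at lag 10 (0.17); the remaining lags stay at or below 0.07.
The dominant spike at lag 5 indicates a seasonal period of 5.

5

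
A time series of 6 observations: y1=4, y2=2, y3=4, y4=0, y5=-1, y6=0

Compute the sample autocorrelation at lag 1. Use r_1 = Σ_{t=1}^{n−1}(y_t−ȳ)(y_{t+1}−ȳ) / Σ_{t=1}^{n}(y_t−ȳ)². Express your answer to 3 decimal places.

Mean ȳ = (4 + 2 + 4 + 0 − 1 + 0)/6 = 1.5000
Deviations from mean: 2.5000, 0.5000, 2.5000, -1.5000, -2.5000, -1.5000
Σ(y_t−ȳ)(y_{t+1}−ȳ) = (1.2500) + (1.2500) + (-3.7500) + (3.7500) + (3.7500) = 6.2500
Denominator Σ(y_t−ȳ)² = 23.5000
r_1 = 6.2500 / 23.5000 = 0.266

0.266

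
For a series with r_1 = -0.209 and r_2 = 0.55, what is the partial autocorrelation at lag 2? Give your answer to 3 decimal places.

φ_{22} = (r_2 − r_1²) / (1 − r_1²)
r_1² = (-0.209)² = 0.043681
Numerator = 0.55 − 0.0437 = 0.5063; denominator = 1 − 0.0437 = 0.9563
φ_{22} = 0.5063 / 0.9563 = 0.529

0.529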